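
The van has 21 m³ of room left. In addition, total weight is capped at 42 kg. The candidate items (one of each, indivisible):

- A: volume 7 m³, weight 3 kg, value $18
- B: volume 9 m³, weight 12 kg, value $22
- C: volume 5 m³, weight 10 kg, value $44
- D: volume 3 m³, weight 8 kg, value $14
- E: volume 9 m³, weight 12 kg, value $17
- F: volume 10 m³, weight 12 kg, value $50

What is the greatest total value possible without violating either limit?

$108

Feasible sets respecting both limits:
- C+D+F: volume 18, weight 30, value 108
- C+F: volume 15, weight 22, value 94
- A+B+C: volume 21, weight 25, value 84
- A+D+F: volume 20, weight 23, value 82
Best: $108.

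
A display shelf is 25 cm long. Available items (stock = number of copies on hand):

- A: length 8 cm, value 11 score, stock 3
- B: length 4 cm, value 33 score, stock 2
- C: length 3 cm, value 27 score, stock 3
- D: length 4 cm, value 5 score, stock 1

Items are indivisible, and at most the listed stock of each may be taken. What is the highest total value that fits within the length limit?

Top feasible selections:
- 1×A + 2×B + 3×C: length 25, value 158
- 2×B + 3×C + 1×D: length 21, value 152
- 2×B + 3×C: length 17, value 147
- 1×A + 2×B + 2×C: length 22, value 131
Best: 158 score.

158 score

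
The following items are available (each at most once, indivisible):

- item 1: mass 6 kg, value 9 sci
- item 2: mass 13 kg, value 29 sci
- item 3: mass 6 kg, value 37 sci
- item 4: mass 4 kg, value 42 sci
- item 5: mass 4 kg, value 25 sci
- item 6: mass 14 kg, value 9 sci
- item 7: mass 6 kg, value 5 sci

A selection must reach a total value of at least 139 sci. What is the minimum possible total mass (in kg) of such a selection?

Subsets with value ≥ 139, sorted by total mass:
- item 1+item 2+item 3+item 4+item 5: mass 33, value 142
- item 1+item 2+item 3+item 4+item 5+item 7: mass 39, value 147
Minimum mass: 33 kg.

33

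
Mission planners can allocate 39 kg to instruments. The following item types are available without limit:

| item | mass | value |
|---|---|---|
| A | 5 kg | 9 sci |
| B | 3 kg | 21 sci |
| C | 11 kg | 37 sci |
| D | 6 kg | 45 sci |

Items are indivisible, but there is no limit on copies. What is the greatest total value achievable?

291 sci

Best value-per-unit is D at 45/6; filling with it alone gives 6×45 = 270.
Optimal mix: 1×B + 6×D → mass 39, value 291.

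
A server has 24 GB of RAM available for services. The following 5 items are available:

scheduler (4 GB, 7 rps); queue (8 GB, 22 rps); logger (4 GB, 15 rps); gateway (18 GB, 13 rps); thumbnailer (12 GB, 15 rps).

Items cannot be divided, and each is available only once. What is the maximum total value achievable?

52 rps

This is a 0/1 knapsack; check combinations near the capacity.
- queue+logger+thumbnailer: memory 8+4+12=24, value 22+15+15=52
- scheduler+queue+logger: memory 4+8+4=16, value 7+22+15=44
- scheduler+queue+thumbnailer: memory 4+8+12=24, value 7+22+15=44
- queue+logger: memory 8+4=12, value 22+15=37
- queue+thumbnailer: memory 8+12=20, value 22+15=37
Best: 52 rps.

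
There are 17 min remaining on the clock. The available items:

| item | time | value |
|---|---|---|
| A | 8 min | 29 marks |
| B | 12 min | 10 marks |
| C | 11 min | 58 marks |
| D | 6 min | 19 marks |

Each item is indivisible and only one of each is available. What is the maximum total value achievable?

This is a 0/1 knapsack; check combinations near the capacity.
- C+D: time 11+6=17, value 58+19=77
- C: time 11, value 58
- A+D: time 8+6=14, value 29+19=48
- A: time 8, value 29
- D: time 6, value 19
Best: 77 marks.

77 marks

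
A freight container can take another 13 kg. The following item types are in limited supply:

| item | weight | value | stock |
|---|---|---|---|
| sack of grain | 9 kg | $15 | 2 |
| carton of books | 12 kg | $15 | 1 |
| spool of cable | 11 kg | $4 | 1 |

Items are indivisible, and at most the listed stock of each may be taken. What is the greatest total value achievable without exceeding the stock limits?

Top feasible selections:
- 1×sack of grain: weight 9, value 15
- 1×carton of books: weight 12, value 15
- 1×spool of cable: weight 11, value 4
Best: $15.

$15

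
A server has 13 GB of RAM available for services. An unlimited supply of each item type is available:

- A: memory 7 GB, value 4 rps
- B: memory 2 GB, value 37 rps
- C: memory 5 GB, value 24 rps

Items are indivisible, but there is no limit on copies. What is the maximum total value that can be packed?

Best value-per-unit is B at 37/2, and filling with it alone uses memory 6×2=12. No mix of the others beats 6×37 = 222.

222 rps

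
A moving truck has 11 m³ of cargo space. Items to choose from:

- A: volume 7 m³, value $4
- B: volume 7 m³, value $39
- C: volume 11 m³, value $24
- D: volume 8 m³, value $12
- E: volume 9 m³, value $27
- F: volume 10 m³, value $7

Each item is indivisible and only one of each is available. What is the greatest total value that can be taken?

Check high-value combinations within 11 m³:
- B: volume 7, value 39
- E: volume 9, value 27
- C: volume 11, value 24
Best: $39.

$39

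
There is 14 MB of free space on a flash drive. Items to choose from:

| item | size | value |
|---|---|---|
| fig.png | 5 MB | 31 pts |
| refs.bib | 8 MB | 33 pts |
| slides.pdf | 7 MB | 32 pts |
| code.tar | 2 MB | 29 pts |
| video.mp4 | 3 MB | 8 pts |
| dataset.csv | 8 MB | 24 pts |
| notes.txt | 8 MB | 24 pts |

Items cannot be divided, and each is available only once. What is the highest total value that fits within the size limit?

92 pts

This is a 0/1 knapsack; check combinations near the capacity.
- fig.png+slides.pdf+code.tar: size 5+7+2=14, value 31+32+29=92
- refs.bib+code.tar+video.mp4: size 8+2+3=13, value 33+29+8=70
- slides.pdf+code.tar+video.mp4: size 7+2+3=12, value 32+29+8=69
- fig.png+code.tar+video.mp4: size 5+2+3=10, value 31+29+8=68
- fig.png+refs.bib: size 5+8=13, value 31+33=64
Best: 92 pts.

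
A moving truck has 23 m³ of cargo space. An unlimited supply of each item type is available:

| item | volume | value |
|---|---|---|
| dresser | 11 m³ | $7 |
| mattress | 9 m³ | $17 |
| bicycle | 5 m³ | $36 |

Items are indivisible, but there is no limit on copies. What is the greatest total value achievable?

Best value-per-unit is bicycle at 36/5, and filling with it alone uses volume 4×5=20. No mix of the others beats 4×36 = 144.

$144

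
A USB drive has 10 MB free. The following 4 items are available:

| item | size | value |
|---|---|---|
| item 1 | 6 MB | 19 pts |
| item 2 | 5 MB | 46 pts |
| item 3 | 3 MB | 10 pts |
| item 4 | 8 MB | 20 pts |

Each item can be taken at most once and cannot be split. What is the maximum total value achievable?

56 pts

Check high-value combinations within 10 MB:
- item 2+item 3: size 5+3=8, value 46+10=56
- item 2: size 5, value 46
- item 1+item 3: size 6+3=9, value 19+10=29
Best: 56 pts.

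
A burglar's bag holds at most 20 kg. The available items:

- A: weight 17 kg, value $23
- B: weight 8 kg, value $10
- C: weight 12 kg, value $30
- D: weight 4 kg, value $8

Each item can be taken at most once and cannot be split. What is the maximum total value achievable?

$40

This is a 0/1 knapsack; check combinations near the capacity.
- B+C: weight 8+12=20, value 10+30=40
- C+D: weight 12+4=16, value 30+8=38
- C: weight 12, value 30
Best: $40.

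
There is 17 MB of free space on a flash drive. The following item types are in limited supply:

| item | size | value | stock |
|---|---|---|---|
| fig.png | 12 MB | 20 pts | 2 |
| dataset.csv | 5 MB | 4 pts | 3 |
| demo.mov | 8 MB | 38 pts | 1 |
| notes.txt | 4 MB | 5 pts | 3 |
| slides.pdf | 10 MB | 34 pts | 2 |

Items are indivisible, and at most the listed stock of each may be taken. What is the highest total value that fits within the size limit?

Top feasible selections:
- 1×demo.mov + 2×notes.txt: size 16, value 48
- 1×dataset.csv + 1×demo.mov + 1×notes.txt: size 17, value 47
- 1×demo.mov + 1×notes.txt: size 12, value 43
Best: 48 pts.

48 pts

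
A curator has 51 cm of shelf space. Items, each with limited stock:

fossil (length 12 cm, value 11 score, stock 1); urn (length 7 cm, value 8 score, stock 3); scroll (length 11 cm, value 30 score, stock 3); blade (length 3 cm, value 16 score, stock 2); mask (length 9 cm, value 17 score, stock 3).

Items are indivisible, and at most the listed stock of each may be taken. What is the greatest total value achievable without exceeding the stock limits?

Best selections within length 51 and stock limits:
- 3×scroll + 2×blade + 1×mask: length 48, value 139
- 1×fossil + 3×scroll + 2×blade: length 51, value 133
- 1×urn + 3×scroll + 2×blade: length 46, value 130
Best: 139 score.

139 score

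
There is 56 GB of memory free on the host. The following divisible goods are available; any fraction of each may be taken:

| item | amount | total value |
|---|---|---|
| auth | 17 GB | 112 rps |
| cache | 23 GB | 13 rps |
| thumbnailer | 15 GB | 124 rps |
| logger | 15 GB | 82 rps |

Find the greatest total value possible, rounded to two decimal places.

323.09

Take in order of value per unit:
- thumbnailer (124/15 per unit): all 15 → value 124, running total 124.00
- auth (112/17 per unit): all 17 → value 112, running total 236.00
- logger (82/15 per unit): all 15 → value 82, running total 318.00
- cache (13/23 per unit): 9 of 23 → value 9×13/23 = 5.0870, running total 323.09
Total 323.09.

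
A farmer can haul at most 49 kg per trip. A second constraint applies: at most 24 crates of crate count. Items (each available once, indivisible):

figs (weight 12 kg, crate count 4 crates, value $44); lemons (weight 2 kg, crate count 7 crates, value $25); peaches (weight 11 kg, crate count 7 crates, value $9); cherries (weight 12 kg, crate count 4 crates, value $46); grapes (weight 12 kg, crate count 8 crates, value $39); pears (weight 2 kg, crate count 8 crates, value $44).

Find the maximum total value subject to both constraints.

$173

Feasible sets respecting both limits:
- figs+cherries+grapes+pears: weight 38, crate count 24, value 173
- figs+lemons+cherries+pears: weight 28, crate count 23, value 159
- figs+lemons+cherries+grapes: weight 38, crate count 23, value 154
Best: $173.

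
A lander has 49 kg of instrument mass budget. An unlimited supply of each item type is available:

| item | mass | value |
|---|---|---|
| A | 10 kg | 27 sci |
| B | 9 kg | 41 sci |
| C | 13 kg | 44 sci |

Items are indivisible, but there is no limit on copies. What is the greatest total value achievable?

Best value-per-unit is B at 41/9; filling with it alone gives 5×41 = 205.
Optimal mix: 4×B + 1×C → mass 49, value 208.

208 sci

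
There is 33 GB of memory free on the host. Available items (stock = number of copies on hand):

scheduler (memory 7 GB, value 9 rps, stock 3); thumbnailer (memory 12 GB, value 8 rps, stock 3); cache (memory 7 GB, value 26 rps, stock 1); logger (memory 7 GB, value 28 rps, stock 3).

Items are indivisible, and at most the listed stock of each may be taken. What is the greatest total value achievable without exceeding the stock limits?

Top feasible selections:
- 1×cache + 3×logger: memory 28, value 110
- 1×scheduler + 3×logger: memory 28, value 93
Best: 110 rps.

110 rps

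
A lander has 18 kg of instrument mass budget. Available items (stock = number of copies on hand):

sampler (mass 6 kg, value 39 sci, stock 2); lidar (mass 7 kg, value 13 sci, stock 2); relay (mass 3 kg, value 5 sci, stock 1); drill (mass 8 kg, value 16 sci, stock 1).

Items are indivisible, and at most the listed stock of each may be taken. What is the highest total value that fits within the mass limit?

Best selections within mass 18 and stock limits:
- 2×sampler + 1×relay: mass 15, value 83
- 2×sampler: mass 12, value 78
- 1×sampler + 1×relay + 1×drill: mass 17, value 60
Best: 83 sci.

83 sci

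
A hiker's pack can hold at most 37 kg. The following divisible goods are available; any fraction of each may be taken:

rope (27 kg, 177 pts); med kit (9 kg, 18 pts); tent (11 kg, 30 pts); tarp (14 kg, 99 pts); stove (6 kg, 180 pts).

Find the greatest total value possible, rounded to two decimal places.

Take in order of value per unit:
- stove (180/6 per unit): all 6 → value 180, running total 180.00
- tarp (99/14 per unit): all 14 → value 99, running total 279.00
- rope (177/27 per unit): 17 of 27 → value 17×177/27 = 111.4444, running total 390.44
Total 390.44.

390.44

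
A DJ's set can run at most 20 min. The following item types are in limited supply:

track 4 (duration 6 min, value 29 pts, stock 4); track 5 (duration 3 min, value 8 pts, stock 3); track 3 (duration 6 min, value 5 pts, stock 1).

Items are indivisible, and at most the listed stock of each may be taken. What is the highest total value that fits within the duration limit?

Best selections within duration 20 and stock limits:
- 3×track 4: duration 18, value 87
- 2×track 4 + 2×track 5: duration 18, value 74
- 2×track 4 + 1×track 5: duration 15, value 66
- 2×track 4 + 1×track 3: duration 18, value 63
Best: 87 pts.

87 pts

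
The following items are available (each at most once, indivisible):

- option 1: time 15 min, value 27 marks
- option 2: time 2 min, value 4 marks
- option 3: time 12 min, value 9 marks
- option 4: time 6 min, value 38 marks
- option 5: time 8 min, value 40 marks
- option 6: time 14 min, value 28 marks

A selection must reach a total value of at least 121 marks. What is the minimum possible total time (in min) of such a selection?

Subsets with value ≥ 121, sorted by total time:
- option 1+option 4+option 5+option 6: time 43, value 133
- option 1+option 2+option 4+option 5+option 6: time 45, value 137
Minimum time: 43 min.

43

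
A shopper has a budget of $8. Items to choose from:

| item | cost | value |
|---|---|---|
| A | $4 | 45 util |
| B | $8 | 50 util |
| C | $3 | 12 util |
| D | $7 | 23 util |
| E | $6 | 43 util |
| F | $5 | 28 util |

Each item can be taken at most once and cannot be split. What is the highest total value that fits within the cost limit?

57 util

This is a 0/1 knapsack; check combinations near the capacity.
- A+C: cost 4+3=7, value 45+12=57
- B: cost 8, value 50
- A: cost 4, value 45
Best: 57 util.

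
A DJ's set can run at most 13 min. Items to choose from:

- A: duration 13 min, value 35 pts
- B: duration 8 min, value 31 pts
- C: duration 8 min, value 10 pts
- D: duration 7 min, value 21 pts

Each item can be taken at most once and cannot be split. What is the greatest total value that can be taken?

35 pts

Check high-value combinations within 13 min:
- A: duration 13, value 35
- B: duration 8, value 31
- D: duration 7, value 21
- C: duration 8, value 10
Best: 35 pts.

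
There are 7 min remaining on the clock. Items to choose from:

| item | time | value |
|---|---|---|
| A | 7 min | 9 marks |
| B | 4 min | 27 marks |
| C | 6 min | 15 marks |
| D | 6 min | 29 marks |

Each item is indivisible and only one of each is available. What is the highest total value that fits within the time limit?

Check high-value combinations within 7 min:
- D: time 6, value 29
- B: time 4, value 27
- C: time 6, value 15
Best: 29 marks.

29 marks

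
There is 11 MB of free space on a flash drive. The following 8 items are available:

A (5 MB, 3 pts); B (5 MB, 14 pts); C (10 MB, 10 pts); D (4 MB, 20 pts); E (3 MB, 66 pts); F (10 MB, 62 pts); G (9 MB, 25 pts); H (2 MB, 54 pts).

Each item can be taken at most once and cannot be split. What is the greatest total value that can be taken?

140 pts

Check high-value combinations within 11 MB:
- D+E+H: size 4+3+2=9, value 20+66+54=140
- B+E+H: size 5+3+2=10, value 14+66+54=134
- A+E+H: size 5+3+2=10, value 3+66+54=123
- E+H: size 3+2=5, value 66+54=120
Best: 140 pts.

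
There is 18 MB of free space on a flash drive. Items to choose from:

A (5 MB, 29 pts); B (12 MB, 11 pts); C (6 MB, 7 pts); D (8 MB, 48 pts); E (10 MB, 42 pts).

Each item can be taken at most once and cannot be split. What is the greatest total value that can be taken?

Check high-value combinations within 18 MB:
- D+E: size 8+10=18, value 48+42=90
- A+D: size 5+8=13, value 29+48=77
- A+E: size 5+10=15, value 29+42=71
Best: 90 pts.

90 pts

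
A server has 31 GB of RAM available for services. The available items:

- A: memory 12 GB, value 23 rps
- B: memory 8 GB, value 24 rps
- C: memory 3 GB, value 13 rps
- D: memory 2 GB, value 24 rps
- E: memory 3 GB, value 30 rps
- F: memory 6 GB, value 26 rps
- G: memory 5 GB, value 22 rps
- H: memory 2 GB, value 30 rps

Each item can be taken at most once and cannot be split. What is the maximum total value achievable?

Check high-value combinations within 31 GB:
- B+C+D+E+F+G+H: memory 8+3+2+3+6+5+2=29, value 24+13+24+30+26+22+30=169
- B+D+E+F+G+H: memory 8+2+3+6+5+2=26, value 24+24+30+26+22+30=156
- A+D+E+F+G+H: memory 12+2+3+6+5+2=30, value 23+24+30+26+22+30=155
Best: 169 rps.

169 rps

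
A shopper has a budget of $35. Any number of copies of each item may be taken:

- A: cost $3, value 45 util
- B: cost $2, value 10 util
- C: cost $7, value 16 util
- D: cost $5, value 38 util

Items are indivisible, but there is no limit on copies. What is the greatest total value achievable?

Best value-per-unit is A at 45/3; filling with it alone gives 11×45 = 495.
Optimal mix: 11×A + 1×B → cost 35, value 505.

505 util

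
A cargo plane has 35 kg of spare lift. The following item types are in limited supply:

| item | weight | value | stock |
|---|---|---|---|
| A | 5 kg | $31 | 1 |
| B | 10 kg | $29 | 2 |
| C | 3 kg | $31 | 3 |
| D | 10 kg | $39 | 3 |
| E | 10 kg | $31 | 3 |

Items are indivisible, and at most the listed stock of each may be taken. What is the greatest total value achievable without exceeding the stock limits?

Best selections within weight 35 and stock limits:
- 1×A + 3×C + 2×D: weight 34, value 202
- 1×A + 3×C + 1×D + 1×E: weight 34, value 194
- 1×A + 1×B + 3×C + 1×D: weight 34, value 192
- 1×A + 3×C + 2×E: weight 34, value 186
Best: $202.

$202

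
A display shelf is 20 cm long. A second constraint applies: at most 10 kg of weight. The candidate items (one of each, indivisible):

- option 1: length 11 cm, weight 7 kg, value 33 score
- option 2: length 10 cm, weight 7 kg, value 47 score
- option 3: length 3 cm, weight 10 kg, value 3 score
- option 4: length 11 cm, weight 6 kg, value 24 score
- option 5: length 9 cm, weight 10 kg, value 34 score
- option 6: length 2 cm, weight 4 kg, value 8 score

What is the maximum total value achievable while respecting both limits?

47 score

Feasible sets respecting both limits:
- option 2: length 10, weight 7, value 47
- option 5: length 9, weight 10, value 34
- option 1: length 11, weight 7, value 33
- option 4+option 6: length 13, weight 10, value 32
Best: 47 score.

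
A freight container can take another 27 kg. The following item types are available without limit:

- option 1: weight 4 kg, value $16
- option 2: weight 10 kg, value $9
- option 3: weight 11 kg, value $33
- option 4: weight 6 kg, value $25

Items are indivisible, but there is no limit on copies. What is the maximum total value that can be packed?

$107

Best value-per-unit is option 4 at 25/6; filling with it alone gives 4×25 = 100.
Optimal mix: 2×option 1 + 3×option 4 → weight 26, value 107.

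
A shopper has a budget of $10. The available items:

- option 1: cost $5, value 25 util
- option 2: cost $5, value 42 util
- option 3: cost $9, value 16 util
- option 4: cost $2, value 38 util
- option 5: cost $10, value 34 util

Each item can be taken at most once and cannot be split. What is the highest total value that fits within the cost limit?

This is a 0/1 knapsack; check combinations near the capacity.
- option 2+option 4: cost 5+2=7, value 42+38=80
- option 1+option 2: cost 5+5=10, value 25+42=67
- option 1+option 4: cost 5+2=7, value 25+38=63
- option 2: cost 5, value 42
- option 4: cost 2, value 38
Best: 80 util.

80 util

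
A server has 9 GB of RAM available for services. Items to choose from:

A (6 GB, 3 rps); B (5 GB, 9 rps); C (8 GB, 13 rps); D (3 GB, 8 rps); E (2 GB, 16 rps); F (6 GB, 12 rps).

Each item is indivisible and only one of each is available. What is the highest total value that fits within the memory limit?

28 rps

Check high-value combinations within 9 GB:
- E+F: memory 2+6=8, value 16+12=28
- B+E: memory 5+2=7, value 9+16=25
- D+E: memory 3+2=5, value 8+16=24
Best: 28 rps.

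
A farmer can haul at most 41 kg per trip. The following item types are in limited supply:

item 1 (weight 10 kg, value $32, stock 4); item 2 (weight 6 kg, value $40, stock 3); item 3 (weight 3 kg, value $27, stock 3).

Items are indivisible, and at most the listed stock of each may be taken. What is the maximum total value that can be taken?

$233

Top feasible selections:
- 1×item 1 + 3×item 2 + 3×item 3: weight 37, value 233
- 2×item 1 + 2×item 2 + 3×item 3: weight 41, value 225
Best: $233.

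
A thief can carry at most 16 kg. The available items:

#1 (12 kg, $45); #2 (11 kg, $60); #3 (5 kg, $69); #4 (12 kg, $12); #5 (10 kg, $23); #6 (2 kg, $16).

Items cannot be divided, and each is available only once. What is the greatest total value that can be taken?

$129

Check high-value combinations within 16 kg:
- #2+#3: weight 11+5=16, value 60+69=129
- #3+#5: weight 5+10=15, value 69+23=92
- #3+#6: weight 5+2=7, value 69+16=85
- #2+#6: weight 11+2=13, value 60+16=76
Best: $129.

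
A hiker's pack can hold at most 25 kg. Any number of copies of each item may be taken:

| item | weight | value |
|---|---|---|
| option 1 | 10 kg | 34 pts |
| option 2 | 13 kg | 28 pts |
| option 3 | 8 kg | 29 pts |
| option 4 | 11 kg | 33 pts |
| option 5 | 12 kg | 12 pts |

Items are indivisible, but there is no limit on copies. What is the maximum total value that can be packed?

87 pts

Best value-per-unit is option 3 at 29/8, and filling with it alone uses weight 3×8=24. No mix of the others beats 3×29 = 87.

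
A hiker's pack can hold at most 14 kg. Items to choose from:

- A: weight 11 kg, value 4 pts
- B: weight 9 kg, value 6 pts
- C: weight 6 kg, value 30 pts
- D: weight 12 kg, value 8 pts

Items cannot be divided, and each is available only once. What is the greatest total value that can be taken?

Check high-value combinations within 14 kg:
- C: weight 6, value 30
- D: weight 12, value 8
- B: weight 9, value 6
Best: 30 pts.

30 pts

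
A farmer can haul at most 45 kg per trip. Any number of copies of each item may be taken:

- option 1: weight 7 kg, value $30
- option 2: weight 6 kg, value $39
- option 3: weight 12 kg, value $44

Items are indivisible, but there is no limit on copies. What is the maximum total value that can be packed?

$273

Best value-per-unit is option 2 at 39/6, and filling with it alone uses weight 7×6=42. No mix of the others beats 7×39 = 273.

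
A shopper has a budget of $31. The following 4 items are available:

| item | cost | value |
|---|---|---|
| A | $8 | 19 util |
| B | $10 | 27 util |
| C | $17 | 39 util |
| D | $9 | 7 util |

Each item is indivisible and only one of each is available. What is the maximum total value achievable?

Check high-value combinations within $31:
- B+C: cost 10+17=27, value 27+39=66
- A+C: cost 8+17=25, value 19+39=58
- A+B+D: cost 8+10+9=27, value 19+27+7=53
Best: 66 util.

66 util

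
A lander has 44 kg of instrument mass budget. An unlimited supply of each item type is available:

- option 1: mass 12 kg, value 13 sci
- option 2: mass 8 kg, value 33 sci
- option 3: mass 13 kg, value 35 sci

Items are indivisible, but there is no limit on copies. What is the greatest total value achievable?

165 sci

Best value-per-unit is option 2 at 33/8, and filling with it alone uses mass 5×8=40. No mix of the others beats 5×33 = 165.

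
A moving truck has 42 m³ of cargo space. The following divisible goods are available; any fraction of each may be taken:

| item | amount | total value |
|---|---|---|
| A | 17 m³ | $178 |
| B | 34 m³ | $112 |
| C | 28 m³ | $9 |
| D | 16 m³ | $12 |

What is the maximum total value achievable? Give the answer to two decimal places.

Take in order of value per unit:
- A (178/17 per unit): all 17 → value 178, running total 178.00
- B (112/34 per unit): 25 of 34 → value 25×112/34 = 82.3529, running total 260.35
Total 260.35.

260.35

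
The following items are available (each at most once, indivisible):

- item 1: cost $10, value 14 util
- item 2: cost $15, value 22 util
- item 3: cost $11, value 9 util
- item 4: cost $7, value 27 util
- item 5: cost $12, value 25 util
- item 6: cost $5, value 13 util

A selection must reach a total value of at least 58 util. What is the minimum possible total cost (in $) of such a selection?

24

Subsets with value ≥ 58, sorted by total cost:
- item 4+item 5+item 6: cost 24, value 65
- item 2+item 4+item 6: cost 27, value 62
- item 1+item 4+item 5: cost 29, value 66
- item 3+item 4+item 5: cost 30, value 61
Minimum cost: 24 $.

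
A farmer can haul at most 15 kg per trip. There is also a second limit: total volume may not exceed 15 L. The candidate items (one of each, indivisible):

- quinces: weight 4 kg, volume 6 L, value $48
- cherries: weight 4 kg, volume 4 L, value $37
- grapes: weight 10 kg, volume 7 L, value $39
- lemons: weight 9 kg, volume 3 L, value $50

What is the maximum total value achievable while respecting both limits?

$98

Feasible sets respecting both limits:
- quinces+lemons: weight 13, volume 9, value 98
- quinces+grapes: weight 14, volume 13, value 87
- cherries+lemons: weight 13, volume 7, value 87
- quinces+cherries: weight 8, volume 10, value 85
Best: $98.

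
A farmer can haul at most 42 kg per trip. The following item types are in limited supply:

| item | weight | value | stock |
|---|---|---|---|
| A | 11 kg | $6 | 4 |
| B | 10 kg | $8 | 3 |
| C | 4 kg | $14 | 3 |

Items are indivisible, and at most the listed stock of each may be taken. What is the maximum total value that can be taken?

$66

Best selections within weight 42 and stock limits:
- 3×B + 3×C: weight 42, value 66
- 2×B + 3×C: weight 32, value 58
Best: $66.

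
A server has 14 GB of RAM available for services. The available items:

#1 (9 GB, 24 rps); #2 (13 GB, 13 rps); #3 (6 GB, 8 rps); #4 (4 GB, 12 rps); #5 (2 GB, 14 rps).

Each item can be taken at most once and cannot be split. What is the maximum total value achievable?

This is a 0/1 knapsack; check combinations near the capacity.
- #1+#5: memory 9+2=11, value 24+14=38
- #1+#4: memory 9+4=13, value 24+12=36
- #3+#4+#5: memory 6+4+2=12, value 8+12+14=34
- #4+#5: memory 4+2=6, value 12+14=26
Best: 38 rps.

38 rps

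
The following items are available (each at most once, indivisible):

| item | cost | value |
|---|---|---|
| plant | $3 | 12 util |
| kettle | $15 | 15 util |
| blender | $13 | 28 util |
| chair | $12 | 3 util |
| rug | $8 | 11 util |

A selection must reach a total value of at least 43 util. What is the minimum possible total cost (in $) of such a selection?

Subsets with value ≥ 43, sorted by total cost:
- plant+blender+rug: cost 24, value 51
- kettle+blender: cost 28, value 43
- plant+blender+chair: cost 28, value 43
- plant+kettle+blender: cost 31, value 55
Minimum cost: 24 $.

24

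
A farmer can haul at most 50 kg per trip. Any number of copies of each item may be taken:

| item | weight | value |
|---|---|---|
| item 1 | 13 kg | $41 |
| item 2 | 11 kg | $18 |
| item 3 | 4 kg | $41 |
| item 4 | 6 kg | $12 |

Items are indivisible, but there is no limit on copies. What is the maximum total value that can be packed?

$492

Best value-per-unit is item 3 at 41/4, and filling with it alone uses weight 12×4=48. No mix of the others beats 12×41 = 492.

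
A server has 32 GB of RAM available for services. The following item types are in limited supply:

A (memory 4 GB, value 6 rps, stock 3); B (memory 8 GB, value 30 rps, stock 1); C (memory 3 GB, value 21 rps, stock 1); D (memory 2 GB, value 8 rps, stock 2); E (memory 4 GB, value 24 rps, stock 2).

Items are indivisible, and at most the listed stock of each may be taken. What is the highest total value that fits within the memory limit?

Best selections within memory 32 and stock limits:
- 2×A + 1×B + 1×C + 2×D + 2×E: memory 31, value 127
- 1×A + 1×B + 1×C + 2×D + 2×E: memory 27, value 121
- 2×A + 1×B + 1×C + 1×D + 2×E: memory 29, value 119
Best: 127 rps.

127 rps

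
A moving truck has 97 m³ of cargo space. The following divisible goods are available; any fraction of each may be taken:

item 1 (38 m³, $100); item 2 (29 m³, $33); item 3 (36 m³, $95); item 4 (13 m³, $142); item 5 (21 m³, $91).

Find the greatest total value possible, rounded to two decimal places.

399.05

Take in order of value per unit:
- item 4 (142/13 per unit): all 13 → value 142, running total 142.00
- item 5 (91/21 per unit): all 21 → value 91, running total 233.00
- item 3 (95/36 per unit): all 36 → value 95, running total 328.00
- item 1 (100/38 per unit): 27 of 38 → value 27×100/38 = 71.0526, running total 399.05
Total 399.05.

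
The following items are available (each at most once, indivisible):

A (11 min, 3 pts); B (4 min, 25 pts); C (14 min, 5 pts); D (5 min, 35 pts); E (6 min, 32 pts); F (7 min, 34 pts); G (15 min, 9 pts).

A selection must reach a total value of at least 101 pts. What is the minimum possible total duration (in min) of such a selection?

18

Subsets with value ≥ 101, sorted by total duration:
- D+E+F: duration 18, value 101
- B+D+E+F: duration 22, value 126
- A+D+E+F: duration 29, value 104
Minimum duration: 18 min.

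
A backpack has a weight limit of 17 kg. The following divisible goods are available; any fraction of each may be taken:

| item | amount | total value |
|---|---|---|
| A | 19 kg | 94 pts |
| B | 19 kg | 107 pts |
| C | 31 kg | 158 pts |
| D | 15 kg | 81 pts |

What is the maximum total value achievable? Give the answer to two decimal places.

Take in order of value per unit:
- B (107/19 per unit): 17 of 19 → value 17×107/19 = 95.7368, running total 95.74
Total 95.74.

95.74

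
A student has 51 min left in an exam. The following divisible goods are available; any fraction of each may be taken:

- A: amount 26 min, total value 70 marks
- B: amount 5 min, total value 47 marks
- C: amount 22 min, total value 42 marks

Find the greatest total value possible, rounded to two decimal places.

Take in order of value per unit:
- B (47/5 per unit): all 5 → value 47, running total 47.00
- A (70/26 per unit): all 26 → value 70, running total 117.00
- C (42/22 per unit): 20 of 22 → value 20×42/22 = 38.1818, running total 155.18
Total 155.18.

155.18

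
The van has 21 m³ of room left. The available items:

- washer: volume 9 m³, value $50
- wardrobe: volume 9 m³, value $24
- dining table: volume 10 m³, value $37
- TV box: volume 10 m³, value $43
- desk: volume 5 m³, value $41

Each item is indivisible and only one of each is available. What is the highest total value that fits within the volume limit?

Check high-value combinations within 21 m³:
- washer+TV box: volume 9+10=19, value 50+43=93
- washer+desk: volume 9+5=14, value 50+41=91
- washer+dining table: volume 9+10=19, value 50+37=87
Best: $93.

$93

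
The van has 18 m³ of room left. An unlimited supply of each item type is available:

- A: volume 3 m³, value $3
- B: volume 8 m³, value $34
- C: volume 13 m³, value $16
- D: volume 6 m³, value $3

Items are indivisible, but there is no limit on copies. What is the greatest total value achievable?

$68

Best value-per-unit is B at 34/8, and filling with it alone uses volume 2×8=16. No mix of the others beats 2×34 = 68.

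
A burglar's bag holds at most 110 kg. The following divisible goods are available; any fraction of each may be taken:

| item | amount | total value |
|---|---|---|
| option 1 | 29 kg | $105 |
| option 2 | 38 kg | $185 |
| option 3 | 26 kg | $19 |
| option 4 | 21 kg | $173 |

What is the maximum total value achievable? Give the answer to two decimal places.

479.08

Take in order of value per unit:
- option 4 (173/21 per unit): all 21 → value 173, running total 173.00
- option 2 (185/38 per unit): all 38 → value 185, running total 358.00
- option 1 (105/29 per unit): all 29 → value 105, running total 463.00
- option 3 (19/26 per unit): 22 of 26 → value 22×19/26 = 16.0769, running total 479.08
Total 479.08.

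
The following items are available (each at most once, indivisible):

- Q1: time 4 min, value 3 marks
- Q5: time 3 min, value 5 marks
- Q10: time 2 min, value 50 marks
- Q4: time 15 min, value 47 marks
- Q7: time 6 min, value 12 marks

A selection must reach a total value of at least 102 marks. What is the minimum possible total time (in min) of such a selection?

20

Subsets with value ≥ 102, sorted by total time:
- Q5+Q10+Q4: time 20, value 102
- Q10+Q4+Q7: time 23, value 109
- Q1+Q5+Q10+Q4: time 24, value 105
- Q5+Q10+Q4+Q7: time 26, value 114
Minimum time: 20 min.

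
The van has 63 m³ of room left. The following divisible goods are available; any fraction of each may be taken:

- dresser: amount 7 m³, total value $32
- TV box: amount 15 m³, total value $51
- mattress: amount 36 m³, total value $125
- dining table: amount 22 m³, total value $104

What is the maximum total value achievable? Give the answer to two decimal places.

Take in order of value per unit:
- dining table (104/22 per unit): all 22 → value 104, running total 104.00
- dresser (32/7 per unit): all 7 → value 32, running total 136.00
- mattress (125/36 per unit): 34 of 36 → value 34×125/36 = 118.0556, running total 254.06
Total 254.06.

254.06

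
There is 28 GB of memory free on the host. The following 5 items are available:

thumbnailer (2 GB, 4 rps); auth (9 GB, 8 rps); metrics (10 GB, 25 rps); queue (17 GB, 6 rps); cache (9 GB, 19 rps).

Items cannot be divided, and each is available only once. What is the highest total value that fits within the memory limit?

Check high-value combinations within 28 GB:
- auth+metrics+cache: memory 9+10+9=28, value 8+25+19=52
- thumbnailer+metrics+cache: memory 2+10+9=21, value 4+25+19=48
- metrics+cache: memory 10+9=19, value 25+19=44
- thumbnailer+auth+metrics: memory 2+9+10=21, value 4+8+25=37
Best: 52 rps.

52 rps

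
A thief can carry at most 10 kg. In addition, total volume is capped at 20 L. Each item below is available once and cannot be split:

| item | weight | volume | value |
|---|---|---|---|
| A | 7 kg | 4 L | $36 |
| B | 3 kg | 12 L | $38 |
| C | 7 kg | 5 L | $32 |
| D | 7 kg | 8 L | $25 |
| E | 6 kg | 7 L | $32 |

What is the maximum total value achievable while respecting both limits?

$74

Feasible sets respecting both limits:
- A+B: weight 10, volume 16, value 74
- B+C: weight 10, volume 17, value 70
- B+E: weight 9, volume 19, value 70
Best: $74.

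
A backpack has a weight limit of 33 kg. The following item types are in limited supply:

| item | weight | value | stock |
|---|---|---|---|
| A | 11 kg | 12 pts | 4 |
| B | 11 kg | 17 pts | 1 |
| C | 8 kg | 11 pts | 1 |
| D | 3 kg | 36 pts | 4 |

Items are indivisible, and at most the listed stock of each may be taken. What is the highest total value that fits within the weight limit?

Best selections within weight 33 and stock limits:
- 1×B + 1×C + 4×D: weight 31, value 172
- 1×A + 1×C + 4×D: weight 31, value 167
- 1×B + 4×D: weight 23, value 161
Best: 172 pts.

172 pts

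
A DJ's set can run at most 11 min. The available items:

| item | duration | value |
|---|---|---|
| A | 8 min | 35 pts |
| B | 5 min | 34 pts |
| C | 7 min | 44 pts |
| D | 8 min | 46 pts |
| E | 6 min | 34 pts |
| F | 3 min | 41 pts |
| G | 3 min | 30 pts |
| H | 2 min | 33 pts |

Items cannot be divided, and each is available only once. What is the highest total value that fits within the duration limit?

Check high-value combinations within 11 min:
- B+F+H: duration 5+3+2=10, value 34+41+33=108
- E+F+H: duration 6+3+2=11, value 34+41+33=108
- B+F+G: duration 5+3+3=11, value 34+41+30=105
- F+G+H: duration 3+3+2=8, value 41+30+33=104
Best: 108 pts.

108 pts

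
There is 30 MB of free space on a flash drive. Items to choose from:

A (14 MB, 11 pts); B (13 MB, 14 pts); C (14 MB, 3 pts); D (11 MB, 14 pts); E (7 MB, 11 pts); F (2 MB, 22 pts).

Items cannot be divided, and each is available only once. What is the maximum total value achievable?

Check high-value combinations within 30 MB:
- B+D+F: size 13+11+2=26, value 14+14+22=50
- D+E+F: size 11+7+2=20, value 14+11+22=47
- B+E+F: size 13+7+2=22, value 14+11+22=47
- A+D+F: size 14+11+2=27, value 11+14+22=47
- A+B+F: size 14+13+2=29, value 11+14+22=47
Best: 50 pts.

50 pts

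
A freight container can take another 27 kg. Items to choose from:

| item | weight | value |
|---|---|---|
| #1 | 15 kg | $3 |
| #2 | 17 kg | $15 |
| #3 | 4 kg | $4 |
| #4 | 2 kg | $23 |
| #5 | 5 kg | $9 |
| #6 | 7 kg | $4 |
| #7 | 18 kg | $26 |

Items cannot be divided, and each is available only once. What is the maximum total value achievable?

Check high-value combinations within 27 kg:
- #4+#5+#7: weight 2+5+18=25, value 23+9+26=58
- #3+#4+#7: weight 4+2+18=24, value 4+23+26=53
- #4+#6+#7: weight 2+7+18=27, value 23+4+26=53
- #4+#7: weight 2+18=20, value 23+26=49
- #2+#4+#5: weight 17+2+5=24, value 15+23+9=47
Best: $58.

$58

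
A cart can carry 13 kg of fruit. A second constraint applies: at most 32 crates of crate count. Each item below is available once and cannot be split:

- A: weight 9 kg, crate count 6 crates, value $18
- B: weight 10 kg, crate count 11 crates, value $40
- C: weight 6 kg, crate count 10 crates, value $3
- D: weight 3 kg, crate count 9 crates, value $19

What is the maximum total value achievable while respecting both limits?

$59

Feasible sets respecting both limits:
- B+D: weight 13, crate count 20, value 59
- B: weight 10, crate count 11, value 40
- A+D: weight 12, crate count 15, value 37
Best: $59.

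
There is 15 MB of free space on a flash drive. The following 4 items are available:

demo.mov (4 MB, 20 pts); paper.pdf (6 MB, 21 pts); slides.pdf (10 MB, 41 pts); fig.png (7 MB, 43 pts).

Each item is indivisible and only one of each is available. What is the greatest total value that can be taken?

64 pts

This is a 0/1 knapsack; check combinations near the capacity.
- paper.pdf+fig.png: size 6+7=13, value 21+43=64
- demo.mov+fig.png: size 4+7=11, value 20+43=63
- demo.mov+slides.pdf: size 4+10=14, value 20+41=61
- fig.png: size 7, value 43
Best: 64 pts.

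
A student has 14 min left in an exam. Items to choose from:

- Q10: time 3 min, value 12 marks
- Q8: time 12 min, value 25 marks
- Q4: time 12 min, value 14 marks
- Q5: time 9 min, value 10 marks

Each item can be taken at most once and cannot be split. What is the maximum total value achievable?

Check high-value combinations within 14 min:
- Q8: time 12, value 25
- Q10+Q5: time 3+9=12, value 12+10=22
- Q4: time 12, value 14
- Q10: time 3, value 12
Best: 25 marks.

25 marks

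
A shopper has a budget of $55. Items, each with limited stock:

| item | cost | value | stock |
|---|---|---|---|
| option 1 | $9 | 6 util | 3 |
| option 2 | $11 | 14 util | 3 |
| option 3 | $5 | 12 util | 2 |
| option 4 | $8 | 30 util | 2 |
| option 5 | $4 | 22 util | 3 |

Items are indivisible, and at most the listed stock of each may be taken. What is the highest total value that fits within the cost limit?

166 util

Top feasible selections:
- 2×option 2 + 1×option 3 + 2×option 4 + 3×option 5: cost 55, value 166
- 1×option 2 + 2×option 3 + 2×option 4 + 3×option 5: cost 49, value 164
- 1×option 1 + 1×option 2 + 1×option 3 + 2×option 4 + 3×option 5: cost 53, value 158
- 1×option 1 + 2×option 3 + 2×option 4 + 3×option 5: cost 47, value 156
Best: 166 util.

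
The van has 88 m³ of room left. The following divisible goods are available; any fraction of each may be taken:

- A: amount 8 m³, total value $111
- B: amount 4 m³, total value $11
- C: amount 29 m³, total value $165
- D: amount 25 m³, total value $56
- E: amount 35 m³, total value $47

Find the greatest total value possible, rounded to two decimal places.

372.54

Take in order of value per unit:
- A (111/8 per unit): all 8 → value 111, running total 111.00
- C (165/29 per unit): all 29 → value 165, running total 276.00
- B (11/4 per unit): all 4 → value 11, running total 287.00
- D (56/25 per unit): all 25 → value 56, running total 343.00
- E (47/35 per unit): 22 of 35 → value 22×47/35 = 29.5429, running total 372.54
Total 372.54.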